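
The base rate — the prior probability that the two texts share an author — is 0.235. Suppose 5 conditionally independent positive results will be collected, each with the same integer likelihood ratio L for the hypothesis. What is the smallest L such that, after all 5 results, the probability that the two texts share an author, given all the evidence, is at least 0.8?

Prior odds = 0.235/0.765 = 47/153.
Target odds = 0.8/0.2 = 4.
Need L⁵ ≥ 4 ÷ (47/153) = 612/47.
1⁵ = 1 < 612/47 ≤ 32 = 2⁵, so L = 2.

2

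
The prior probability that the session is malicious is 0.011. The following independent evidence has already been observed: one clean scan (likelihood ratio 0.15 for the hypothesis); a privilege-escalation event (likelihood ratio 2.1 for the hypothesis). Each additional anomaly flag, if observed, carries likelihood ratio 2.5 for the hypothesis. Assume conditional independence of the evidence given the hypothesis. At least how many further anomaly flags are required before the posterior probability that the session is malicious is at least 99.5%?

Prior odds = 0.011/0.989 = 11/989.
Combined Bayes factor of the evidence already in hand = 0.15 × 2.1 = 0.315.
Odds after that evidence = (11/989) × 0.315 = 693/197800.
Target odds = 0.995/0.005 = 199.
Need 2.5ⁿ ≥ 199 ÷ (693/197800) = 39362200/693.
2.5¹¹ = 48828125/2048 falls short of 39362200/693 but 2.5¹² = 244140625/4096 reaches it, so n = 12.

12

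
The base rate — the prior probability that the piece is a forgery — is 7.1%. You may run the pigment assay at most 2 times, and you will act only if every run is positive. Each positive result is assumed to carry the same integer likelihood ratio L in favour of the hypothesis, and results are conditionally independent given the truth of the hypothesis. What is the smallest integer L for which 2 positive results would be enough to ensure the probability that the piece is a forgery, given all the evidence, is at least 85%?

9

Prior odds = 0.071/0.929 = 71/929.
Target odds = 0.85/0.15 = 17/3.
Need L² ≥ 17/3 ÷ (71/929) = 15793/213.
8² = 64 < 15793/213 ≤ 81 = 9², so L = 9.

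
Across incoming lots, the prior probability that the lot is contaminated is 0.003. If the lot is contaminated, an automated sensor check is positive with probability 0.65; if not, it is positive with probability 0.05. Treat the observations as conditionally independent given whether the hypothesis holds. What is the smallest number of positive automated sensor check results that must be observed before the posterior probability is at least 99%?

Prior odds = 0.003/0.997 = 3/997.
Likelihood ratio of a positive = 0.65/0.05 = 13.
Target posterior odds = 0.99/0.01 = 99.
Need (3/997) × 13ⁿ ≥ 99, i.e. 13ⁿ ≥ 32901.
13⁴ = 28561 falls short of 32901 but 13⁵ = 371293 reaches it, so n = 5.

5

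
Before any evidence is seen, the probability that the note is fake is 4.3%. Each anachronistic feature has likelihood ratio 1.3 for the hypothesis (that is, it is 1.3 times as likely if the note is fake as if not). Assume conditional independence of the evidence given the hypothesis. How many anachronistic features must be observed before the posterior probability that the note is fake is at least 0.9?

Prior odds: 0.043 ÷ 0.957 = 43/957.
Likelihood ratio per anachronistic feature = 1.3.
Target odds: 0.9 ÷ 0.1 = 9.
Need (43/957) × 1.3ⁿ ≥ 9, i.e. 1.3ⁿ ≥ 8613/43.
1.3²⁰ ≈190.05 falls short of 8613/43 but 1.3²¹ ≈247.065 reaches it, so n = 21.

21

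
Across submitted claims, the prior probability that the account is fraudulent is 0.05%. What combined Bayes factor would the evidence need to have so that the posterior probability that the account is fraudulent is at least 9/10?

17991

Prior odds = 0.0005/0.9995 = 1/1999.
Target odds = 0.9/0.1 = 9.
Required Bayes factor = 9 ÷ (1/1999) = 17991.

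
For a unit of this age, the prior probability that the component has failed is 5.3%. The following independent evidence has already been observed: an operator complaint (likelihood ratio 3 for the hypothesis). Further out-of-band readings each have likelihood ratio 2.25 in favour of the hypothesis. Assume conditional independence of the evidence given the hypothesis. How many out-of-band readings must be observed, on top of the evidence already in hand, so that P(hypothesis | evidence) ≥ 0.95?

6

Prior odds = 0.053/0.947 = 53/947.
Bayes factor of the evidence already in hand = 3.
Odds after that evidence = (53/947) × 3 = 159/947.
Target odds = 0.95/0.05 = 19.
Need 2.25ⁿ ≥ 19 ÷ (159/947) = 17993/159.
2.25⁵ = 59049/1024 falls short of 17993/159 but 2.25⁶ = 531441/4096 reaches it, so n = 6.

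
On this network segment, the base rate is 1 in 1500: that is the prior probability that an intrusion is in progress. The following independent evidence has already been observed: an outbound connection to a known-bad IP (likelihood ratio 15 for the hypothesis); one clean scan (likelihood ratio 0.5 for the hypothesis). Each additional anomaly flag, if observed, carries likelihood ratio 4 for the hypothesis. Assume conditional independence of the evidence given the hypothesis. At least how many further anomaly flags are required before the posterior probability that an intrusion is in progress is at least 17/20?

Prior odds = (1/1500)/(1499/1500) = 1/1499.
Combined Bayes factor of the evidence already in hand = 15 × 0.5 = 7.5.
Odds after that evidence = (1/1499) × 7.5 = 15/2998.
Target odds = 0.85/0.15 = 17/3.
Need 4ⁿ ≥ 17/3 ÷ (15/2998) = 50966/45.
4⁵ = 1024 falls short of 50966/45 but 4⁶ = 4096 reaches it, so n = 6.

6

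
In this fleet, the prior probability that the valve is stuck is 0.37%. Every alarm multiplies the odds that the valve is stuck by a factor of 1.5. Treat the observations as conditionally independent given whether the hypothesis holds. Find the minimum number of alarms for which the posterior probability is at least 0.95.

22

Prior odds = 0.0037/0.9963 = 37/9963.
Likelihood ratio per alarm = 1.5.
Target posterior odds = 0.95/0.05 = 19.
Need (37/9963) × 1.5ⁿ ≥ 19, i.e. 1.5ⁿ ≥ 189297/37.
1.5²¹ ≈4987.89 falls short of 189297/37 but 1.5²² ≈7481.83 reaches it, so n = 22.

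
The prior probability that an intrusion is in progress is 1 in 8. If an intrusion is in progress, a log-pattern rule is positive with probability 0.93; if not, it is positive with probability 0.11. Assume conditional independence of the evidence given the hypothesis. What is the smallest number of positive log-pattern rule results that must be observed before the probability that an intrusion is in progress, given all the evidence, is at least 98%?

Prior odds = 0.125/0.875 = 1/7.
Likelihood ratio of a positive = 0.93/0.11 = 93/11.
Target posterior odds = 0.98/0.02 = 49.
Require (93/11)ⁿ ≥ 49 ÷ (1/7) = 343.
(93/11)² = 8649/121 falls short of 343 but (93/11)³ = 804357/1331 reaches it, so n = 3.

3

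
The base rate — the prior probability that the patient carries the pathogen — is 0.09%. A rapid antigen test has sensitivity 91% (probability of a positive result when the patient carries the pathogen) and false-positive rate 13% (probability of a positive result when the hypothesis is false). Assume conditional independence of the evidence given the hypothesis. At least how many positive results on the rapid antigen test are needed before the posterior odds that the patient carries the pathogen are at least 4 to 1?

5

Prior odds: 0.0009 ÷ 0.9991 = 9/9991.
Likelihood ratio of a positive result = 0.91/0.13 = 7.
Target odds = 4.
Need (9/9991) × 7ⁿ ≥ 4, i.e. 7ⁿ ≥ 39964/9.
7⁴ = 2401 falls short of 39964/9 but 7⁵ = 16807 reaches it, so n = 5.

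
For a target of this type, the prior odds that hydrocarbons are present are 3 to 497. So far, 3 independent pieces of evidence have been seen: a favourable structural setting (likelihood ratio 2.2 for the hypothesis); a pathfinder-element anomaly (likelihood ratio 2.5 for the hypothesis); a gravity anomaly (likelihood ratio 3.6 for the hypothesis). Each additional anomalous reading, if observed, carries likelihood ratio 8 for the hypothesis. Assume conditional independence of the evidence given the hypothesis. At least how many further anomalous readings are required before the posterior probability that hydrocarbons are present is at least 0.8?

Prior odds = 3/497.
Combined Bayes factor of the evidence already in hand = 2.2 × 2.5 × 3.6 = 19.8.
Odds after that evidence = (3/497) × 19.8 = 297/2485.
Target odds = 0.8/0.2 = 4.
Need 8ⁿ ≥ 4 ÷ (297/2485) = 9940/297.
8¹ = 8 falls short of 9940/297 but 8² = 64 reaches it, so n = 2.

2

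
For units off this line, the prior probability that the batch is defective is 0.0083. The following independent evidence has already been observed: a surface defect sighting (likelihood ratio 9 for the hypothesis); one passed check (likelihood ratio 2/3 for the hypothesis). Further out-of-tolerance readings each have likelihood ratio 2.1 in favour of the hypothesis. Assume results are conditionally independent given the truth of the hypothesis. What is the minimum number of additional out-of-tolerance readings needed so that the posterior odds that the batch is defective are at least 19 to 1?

Prior odds = 0.0083/0.9917 = 83/9917.
Combined Bayes factor of the evidence already in hand = 9 × (2/3) = 6.
Odds after that evidence = (83/9917) × 6 = 498/9917.
Target odds = 19.
Need 2.1ⁿ ≥ 19 ÷ (498/9917) = 188423/498.
2.1⁸ ≈378.229 falls short of 188423/498 but 2.1⁹ ≈794.28 reaches it, so n = 9.

9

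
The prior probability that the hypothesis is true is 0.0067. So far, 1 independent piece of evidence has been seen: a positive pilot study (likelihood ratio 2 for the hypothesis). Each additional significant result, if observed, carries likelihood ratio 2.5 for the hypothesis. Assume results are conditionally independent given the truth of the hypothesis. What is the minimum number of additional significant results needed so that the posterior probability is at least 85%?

7

Prior odds = 0.0067/0.9933 = 67/9933.
Bayes factor of the evidence already in hand = 2.
Odds after that evidence = (67/9933) × 2 = 134/9933.
Target odds = 0.85/0.15 = 17/3.
Need 2.5ⁿ ≥ 17/3 ÷ (134/9933) = 56287/134.
2.5⁶ = 244.140625 falls short of 56287/134 but 2.5⁷ = 610.3515625 reaches it, so n = 7.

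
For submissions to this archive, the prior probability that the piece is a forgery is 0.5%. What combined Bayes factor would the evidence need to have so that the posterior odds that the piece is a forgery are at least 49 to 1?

Prior odds = 0.005/0.995 = 1/199.
Target odds = 49.
Required Bayes factor = 49 ÷ (1/199) = 9751.

9751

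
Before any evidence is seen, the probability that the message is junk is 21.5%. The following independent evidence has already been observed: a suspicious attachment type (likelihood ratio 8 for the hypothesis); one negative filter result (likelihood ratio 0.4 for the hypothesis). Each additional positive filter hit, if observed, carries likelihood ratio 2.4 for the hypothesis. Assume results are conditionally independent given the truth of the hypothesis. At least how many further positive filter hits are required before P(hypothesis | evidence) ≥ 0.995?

7

Prior odds = 0.215/0.785 = 43/157.
Combined Bayes factor of the evidence already in hand = 8 × 0.4 = 3.2.
Odds after that evidence = (43/157) × 3.2 = 688/785.
Target odds = 0.995/0.005 = 199.
Need 2.4ⁿ ≥ 199 ÷ (688/785) = 156215/688.
2.4⁶ = 2985984/15625 falls short of 156215/688 but 2.4⁷ = 35831808/78125 reaches it, so n = 7.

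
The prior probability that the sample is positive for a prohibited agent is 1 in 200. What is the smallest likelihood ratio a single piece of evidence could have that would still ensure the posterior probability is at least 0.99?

Prior odds = 0.005/0.995 = 1/199.
Target odds = 0.99/0.01 = 99.
Required Bayes factor = 99 ÷ (1/199) = 19701.

19701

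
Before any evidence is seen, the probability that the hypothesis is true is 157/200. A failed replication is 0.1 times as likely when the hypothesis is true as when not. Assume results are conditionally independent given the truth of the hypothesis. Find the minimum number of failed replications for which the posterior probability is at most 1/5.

2

Prior odds: 0.785 ÷ 0.215 = 157/43.
Likelihood ratio per failed replication = 0.1.
Target posterior odds = 0.2/0.8 = 0.25.
Need (157/43) × 0.1ⁿ ≤ 0.25, i.e. 0.1ⁿ ≤ 43/628.
0.1¹ = 0.1 is still above 43/628 but 0.1² = 0.01 is at or below it, so n = 2.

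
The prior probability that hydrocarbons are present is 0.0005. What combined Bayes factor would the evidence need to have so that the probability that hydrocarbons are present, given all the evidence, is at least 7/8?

Prior odds = 0.0005/0.9995 = 1/1999.
Target odds = 0.875/0.125 = 7.
Required Bayes factor = 7 ÷ (1/1999) = 13993.

13993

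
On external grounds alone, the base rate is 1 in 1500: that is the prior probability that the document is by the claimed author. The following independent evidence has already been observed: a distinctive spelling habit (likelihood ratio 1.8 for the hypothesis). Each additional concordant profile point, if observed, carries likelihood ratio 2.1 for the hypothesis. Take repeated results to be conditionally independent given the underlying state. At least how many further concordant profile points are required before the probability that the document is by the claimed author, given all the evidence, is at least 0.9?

13

Prior odds = (1/1500)/(1499/1500) = 1/1499.
Bayes factor of the evidence already in hand = 1.8.
Odds after that evidence = (1/1499) × 1.8 = 9/7495.
Target odds = 0.9/0.1 = 9.
Need 2.1ⁿ ≥ 9 ÷ (9/7495) = 7495.
2.1¹² ≈7355.83 falls short of 7495 but 2.1¹³ ≈15447.2 reaches it, so n = 13.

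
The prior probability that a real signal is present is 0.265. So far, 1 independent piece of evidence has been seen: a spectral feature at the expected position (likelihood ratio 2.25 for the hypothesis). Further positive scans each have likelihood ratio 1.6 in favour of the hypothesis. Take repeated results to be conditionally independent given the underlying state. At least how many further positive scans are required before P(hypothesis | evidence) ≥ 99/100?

11

Prior odds = 0.265/0.735 = 53/147.
Bayes factor of the evidence already in hand = 2.25.
Odds after that evidence = (53/147) × 2.25 = 159/196.
Target odds = 0.99/0.01 = 99.
Need 1.6ⁿ ≥ 99 ÷ (159/196) = 6468/53.
1.6¹⁰ ≈109.951 falls short of 6468/53 but 1.6¹¹ ≈175.922 reaches it, so n = 11.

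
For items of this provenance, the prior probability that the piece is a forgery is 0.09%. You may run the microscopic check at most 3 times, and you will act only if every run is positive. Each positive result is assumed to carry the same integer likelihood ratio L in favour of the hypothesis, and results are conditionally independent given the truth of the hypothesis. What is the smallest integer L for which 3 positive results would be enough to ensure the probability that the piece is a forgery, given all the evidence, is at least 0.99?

48

Prior odds = 0.0009/0.9991 = 9/9991.
Target odds = 0.99/0.01 = 99.
Need L³ ≥ 99 ÷ (9/9991) = 109901.
47³ = 103823 < 109901 ≤ 110592 = 48³, so L = 48.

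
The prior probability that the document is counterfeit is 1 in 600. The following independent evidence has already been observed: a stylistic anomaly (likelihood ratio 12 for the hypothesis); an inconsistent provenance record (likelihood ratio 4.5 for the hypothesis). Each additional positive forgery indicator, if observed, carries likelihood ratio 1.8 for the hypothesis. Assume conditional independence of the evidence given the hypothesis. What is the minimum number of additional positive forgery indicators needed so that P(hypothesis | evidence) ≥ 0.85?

Prior odds = (1/600)/(599/600) = 1/599.
Combined Bayes factor of the evidence already in hand = 12 × 4.5 = 54.
Odds after that evidence = (1/599) × 54 = 54/599.
Target odds = 0.85/0.15 = 17/3.
Need 1.8ⁿ ≥ 17/3 ÷ (54/599) = 10183/162.
1.8⁷ = 4782969/78125 falls short of 10183/162 but 1.8⁸ = 43046721/390625 reaches it, so n = 8.

8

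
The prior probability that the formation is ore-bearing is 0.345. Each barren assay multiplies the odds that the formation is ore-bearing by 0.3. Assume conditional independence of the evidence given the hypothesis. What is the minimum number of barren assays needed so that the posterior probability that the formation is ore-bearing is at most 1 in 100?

Prior odds = 0.345/0.655 = 69/131.
Likelihood ratio per barren assay = 0.3.
Target odds: 0.01 ÷ 0.99 = 1/99.
Need (69/131) × 0.3ⁿ ≤ 1/99, i.e. 0.3ⁿ ≤ 131/6831.
0.3³ = 0.027 is still above 131/6831 but 0.3⁴ = 0.0081 is at or below it, so n = 4.

4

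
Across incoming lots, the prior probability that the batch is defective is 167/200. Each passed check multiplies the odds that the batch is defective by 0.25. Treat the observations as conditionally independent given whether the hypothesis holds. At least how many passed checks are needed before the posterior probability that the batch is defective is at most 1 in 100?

5

Prior odds: 0.835 ÷ 0.165 = 167/33.
Likelihood ratio per passed check = 0.25.
Target posterior odds = 0.01/0.99 = 1/99.
Require 0.25ⁿ ≤ 1/99 ÷ (167/33) = 1/501.
0.25⁴ = 0.00390625 is still above 1/501 but 0.25⁵ = 1/1024 is at or below it, so n = 5.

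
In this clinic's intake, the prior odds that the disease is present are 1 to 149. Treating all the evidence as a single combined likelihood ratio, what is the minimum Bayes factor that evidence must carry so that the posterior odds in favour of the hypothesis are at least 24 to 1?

3576

Prior odds = 1/149.
Target odds = 24.
Required Bayes factor = 24 ÷ (1/149) = 3576.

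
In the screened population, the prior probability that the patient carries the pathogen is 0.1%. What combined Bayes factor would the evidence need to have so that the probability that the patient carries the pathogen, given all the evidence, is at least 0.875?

Prior odds = 0.001/0.999 = 1/999.
Target odds = 0.875/0.125 = 7.
Required Bayes factor = 7 ÷ (1/999) = 6993.

6993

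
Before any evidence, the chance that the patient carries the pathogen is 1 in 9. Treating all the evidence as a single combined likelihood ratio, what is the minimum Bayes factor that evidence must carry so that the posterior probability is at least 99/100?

Prior odds = (1/9)/(8/9) = 0.125.
Target odds = 0.99/0.01 = 99.
Required Bayes factor = 99 ÷ 0.125 = 792.

792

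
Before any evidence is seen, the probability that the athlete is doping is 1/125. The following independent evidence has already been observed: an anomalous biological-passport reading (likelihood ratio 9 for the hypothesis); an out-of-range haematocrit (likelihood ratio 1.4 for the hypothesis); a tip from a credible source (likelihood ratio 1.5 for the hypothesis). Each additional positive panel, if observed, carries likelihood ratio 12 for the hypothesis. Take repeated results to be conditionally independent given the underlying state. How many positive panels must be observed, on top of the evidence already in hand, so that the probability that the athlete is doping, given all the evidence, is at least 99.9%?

4

Prior odds = 0.008/0.992 = 1/124.
Combined Bayes factor of the evidence already in hand = 9 × 1.4 × 1.5 = 18.9.
Odds after that evidence = (1/124) × 18.9 = 189/1240.
Target odds = 0.999/0.001 = 999.
Need 12ⁿ ≥ 999 ÷ (189/1240) = 45880/7.
12³ = 1728 falls short of 45880/7 but 12⁴ = 20736 reaches it, so n = 4.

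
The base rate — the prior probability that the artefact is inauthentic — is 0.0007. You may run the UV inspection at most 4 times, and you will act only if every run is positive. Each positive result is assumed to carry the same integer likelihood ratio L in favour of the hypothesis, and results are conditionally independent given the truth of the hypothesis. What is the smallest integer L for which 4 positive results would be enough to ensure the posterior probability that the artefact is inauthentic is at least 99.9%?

35

Prior odds = 0.0007/0.9993 = 7/9993.
Target odds = 0.999/0.001 = 999.
Need L⁴ ≥ 999 ÷ (7/9993) = 9983007/7.
34⁴ = 1336336 < 9983007/7 ≤ 1500625 = 35⁴, so L = 35.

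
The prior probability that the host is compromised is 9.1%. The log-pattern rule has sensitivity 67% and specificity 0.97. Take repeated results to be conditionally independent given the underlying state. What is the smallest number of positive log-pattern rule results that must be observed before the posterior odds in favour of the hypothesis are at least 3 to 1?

2

Prior odds = 0.091/0.909 = 91/909.
False-positive rate = 1 − 0.97 = 0.03; likelihood ratio of a positive = 0.67/0.03 = 67/3.
Target odds = 3.
Require (67/3)ⁿ ≥ 3 ÷ (91/909) = 2727/91.
(67/3)¹ = 67/3 falls short of 2727/91 but (67/3)² = 4489/9 reaches it, so n = 2.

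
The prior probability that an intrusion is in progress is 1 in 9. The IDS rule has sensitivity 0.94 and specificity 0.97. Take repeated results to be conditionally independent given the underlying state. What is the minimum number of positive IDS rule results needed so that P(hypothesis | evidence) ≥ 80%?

2

Prior odds = (1/9)/(8/9) = 0.125.
False-positive rate = 1 − 0.97 = 0.03; likelihood ratio of a positive = 0.94/0.03 = 94/3.
Target posterior odds = 0.8/0.2 = 4.
Need 0.125 × (94/3)ⁿ ≥ 4, i.e. (94/3)ⁿ ≥ 32.
(94/3)¹ = 94/3 falls short of 32 but (94/3)² = 8836/9 reaches it, so n = 2.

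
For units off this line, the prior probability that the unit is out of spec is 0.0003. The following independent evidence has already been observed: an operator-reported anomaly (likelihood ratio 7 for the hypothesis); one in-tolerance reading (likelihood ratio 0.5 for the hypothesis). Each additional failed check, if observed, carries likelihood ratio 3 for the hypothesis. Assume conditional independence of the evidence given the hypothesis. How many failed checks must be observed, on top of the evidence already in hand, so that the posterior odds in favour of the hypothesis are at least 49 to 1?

Prior odds = 0.0003/0.9997 = 3/9997.
Combined Bayes factor of the evidence already in hand = 7 × 0.5 = 3.5.
Odds after that evidence = (3/9997) × 3.5 = 21/19994.
Target odds = 49.
Need 3ⁿ ≥ 49 ÷ (21/19994) = 139958/3.
3⁹ = 19683 falls short of 139958/3 but 3¹⁰ = 59049 reaches it, so n = 10.

10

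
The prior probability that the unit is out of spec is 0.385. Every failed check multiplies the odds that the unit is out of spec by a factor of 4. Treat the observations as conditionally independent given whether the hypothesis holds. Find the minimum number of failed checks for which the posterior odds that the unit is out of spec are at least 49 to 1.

Prior odds = 0.385/0.615 = 77/123.
Likelihood ratio per failed check = 4.
Target odds = 49.
Need (77/123) × 4ⁿ ≥ 49, i.e. 4ⁿ ≥ 861/11.
4³ = 64 falls short of 861/11 but 4⁴ = 256 reaches it, so n = 4.

4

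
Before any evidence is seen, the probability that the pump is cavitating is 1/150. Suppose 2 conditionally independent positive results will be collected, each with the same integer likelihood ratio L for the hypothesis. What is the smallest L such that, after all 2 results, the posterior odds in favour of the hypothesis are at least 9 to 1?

37

Prior odds = (1/150)/(149/150) = 1/149.
Target odds = 9.
Need L² ≥ 9 ÷ (1/149) = 1341.
36² = 1296 < 1341 ≤ 1369 = 37², so L = 37.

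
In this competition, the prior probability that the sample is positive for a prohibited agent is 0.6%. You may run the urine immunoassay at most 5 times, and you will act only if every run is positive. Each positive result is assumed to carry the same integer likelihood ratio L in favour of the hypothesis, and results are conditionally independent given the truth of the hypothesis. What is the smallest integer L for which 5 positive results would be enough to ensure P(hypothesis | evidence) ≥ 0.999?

Prior odds = 0.006/0.994 = 3/497.
Target odds = 0.999/0.001 = 999.
Need L⁵ ≥ 999 ÷ (3/497) = 165501.
11⁵ = 161051 < 165501 ≤ 248832 = 12⁵, so L = 12.

12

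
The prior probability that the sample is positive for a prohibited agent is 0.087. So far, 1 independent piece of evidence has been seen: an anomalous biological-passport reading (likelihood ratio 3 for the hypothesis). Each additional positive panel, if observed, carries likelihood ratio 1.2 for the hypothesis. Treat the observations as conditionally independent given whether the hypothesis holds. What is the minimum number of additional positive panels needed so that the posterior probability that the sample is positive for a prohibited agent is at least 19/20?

Prior odds = 0.087/0.913 = 87/913.
Bayes factor of the evidence already in hand = 3.
Odds after that evidence = (87/913) × 3 = 261/913.
Target odds = 0.95/0.05 = 19.
Need 1.2ⁿ ≥ 19 ÷ (261/913) = 17347/261.
1.2²³ ≈66.2474 falls short of 17347/261 but 1.2²⁴ ≈79.4968 reaches it, so n = 24.

24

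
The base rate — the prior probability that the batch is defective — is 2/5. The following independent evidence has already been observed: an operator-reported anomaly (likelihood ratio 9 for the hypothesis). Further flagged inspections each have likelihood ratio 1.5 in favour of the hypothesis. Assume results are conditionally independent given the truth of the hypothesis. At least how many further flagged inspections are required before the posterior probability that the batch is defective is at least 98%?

Prior odds = 0.4/0.6 = 2/3.
Bayes factor of the evidence already in hand = 9.
Odds after that evidence = (2/3) × 9 = 6.
Target odds = 0.98/0.02 = 49.
Need 1.5ⁿ ≥ 49 ÷ 6 = 49/6.
1.5⁵ = 7.59375 falls short of 49/6 but 1.5⁶ = 11.390625 reaches it, so n = 6.

6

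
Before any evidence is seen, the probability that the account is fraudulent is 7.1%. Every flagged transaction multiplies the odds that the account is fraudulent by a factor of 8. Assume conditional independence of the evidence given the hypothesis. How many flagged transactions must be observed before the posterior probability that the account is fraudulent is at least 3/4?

Prior odds = 0.071/0.929 = 71/929.
Likelihood ratio per flagged transaction = 8.
Target posterior odds = 0.75/0.25 = 3.
Need (71/929) × 8ⁿ ≥ 3, i.e. 8ⁿ ≥ 2787/71.
8¹ = 8 falls short of 2787/71 but 8² = 64 reaches it, so n = 2.

2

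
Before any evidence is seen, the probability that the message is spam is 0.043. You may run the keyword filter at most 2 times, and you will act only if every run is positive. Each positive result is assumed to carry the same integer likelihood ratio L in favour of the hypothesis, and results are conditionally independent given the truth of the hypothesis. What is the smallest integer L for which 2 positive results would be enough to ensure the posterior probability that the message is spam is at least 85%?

12

Prior odds = 0.043/0.957 = 43/957.
Target odds = 0.85/0.15 = 17/3.
Need L² ≥ 17/3 ÷ (43/957) = 5423/43.
11² = 121 < 5423/43 ≤ 144 = 12², so L = 12.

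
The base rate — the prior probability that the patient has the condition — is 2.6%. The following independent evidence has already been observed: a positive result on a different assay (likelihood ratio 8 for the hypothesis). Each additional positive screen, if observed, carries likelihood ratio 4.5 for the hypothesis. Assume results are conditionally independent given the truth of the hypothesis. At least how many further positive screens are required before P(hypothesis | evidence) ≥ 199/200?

Prior odds = 0.026/0.974 = 13/487.
Bayes factor of the evidence already in hand = 8.
Odds after that evidence = (13/487) × 8 = 104/487.
Target odds = 0.995/0.005 = 199.
Need 4.5ⁿ ≥ 199 ÷ (104/487) = 96913/104.
4.5⁴ = 410.0625 falls short of 96913/104 but 4.5⁵ = 1845.28125 reaches it, so n = 5.

5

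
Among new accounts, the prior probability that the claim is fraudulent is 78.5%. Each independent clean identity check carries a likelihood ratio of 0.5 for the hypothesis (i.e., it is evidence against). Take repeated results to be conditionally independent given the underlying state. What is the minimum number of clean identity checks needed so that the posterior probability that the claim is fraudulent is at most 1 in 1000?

Prior odds = 0.785/0.215 = 157/43.
Likelihood ratio per clean identity check = 0.5.
Target odds: 0.001 ÷ 0.999 = 1/999.
Need (157/43) × 0.5ⁿ ≤ 1/999, i.e. 0.5ⁿ ≤ 43/156843.
0.5¹¹ = 1/2048 is still above 43/156843 but 0.5¹² = 1/4096 is at or below it, so n = 12.

12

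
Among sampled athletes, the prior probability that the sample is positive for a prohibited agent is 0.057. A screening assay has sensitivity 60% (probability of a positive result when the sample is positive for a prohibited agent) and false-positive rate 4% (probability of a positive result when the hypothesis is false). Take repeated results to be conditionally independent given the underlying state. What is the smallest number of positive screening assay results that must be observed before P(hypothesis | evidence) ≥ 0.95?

Prior odds: 0.057 ÷ 0.943 = 57/943.
Likelihood ratio of a positive result = 0.6/0.04 = 15.
Target posterior odds = 0.95/0.05 = 19.
Need (57/943) × 15ⁿ ≥ 19, i.e. 15ⁿ ≥ 943/3.
15² = 225 falls short of 943/3 but 15³ = 3375 reaches it, so n = 3.

3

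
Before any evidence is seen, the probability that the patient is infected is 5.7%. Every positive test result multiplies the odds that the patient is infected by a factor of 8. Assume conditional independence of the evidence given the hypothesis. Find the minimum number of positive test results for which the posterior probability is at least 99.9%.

5

Prior odds: 0.057 ÷ 0.943 = 57/943.
Likelihood ratio per positive test result = 8.
Target odds: 0.999 ÷ 0.001 = 999.
Need (57/943) × 8ⁿ ≥ 999, i.e. 8ⁿ ≥ 314019/19.
8⁴ = 4096 falls short of 314019/19 but 8⁵ = 32768 reaches it, so n = 5.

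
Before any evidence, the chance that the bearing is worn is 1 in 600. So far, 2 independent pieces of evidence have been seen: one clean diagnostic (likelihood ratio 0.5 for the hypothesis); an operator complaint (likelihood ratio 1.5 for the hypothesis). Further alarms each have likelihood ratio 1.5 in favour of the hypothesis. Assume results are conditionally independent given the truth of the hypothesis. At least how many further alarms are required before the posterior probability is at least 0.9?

22

Prior odds = (1/600)/(599/600) = 1/599.
Combined Bayes factor of the evidence already in hand = 0.5 × 1.5 = 0.75.
Odds after that evidence = (1/599) × 0.75 = 3/2396.
Target odds = 0.9/0.1 = 9.
Need 1.5ⁿ ≥ 9 ÷ (3/2396) = 7188.
1.5²¹ ≈4987.89 falls short of 7188 but 1.5²² ≈7481.83 reaches it, so n = 22.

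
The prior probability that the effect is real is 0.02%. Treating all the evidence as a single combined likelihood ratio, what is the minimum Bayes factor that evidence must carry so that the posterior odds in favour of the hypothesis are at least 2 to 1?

9998

Prior odds = 0.0002/0.9998 = 1/4999.
Target odds = 2.
Required Bayes factor = 2 ÷ (1/4999) = 9998.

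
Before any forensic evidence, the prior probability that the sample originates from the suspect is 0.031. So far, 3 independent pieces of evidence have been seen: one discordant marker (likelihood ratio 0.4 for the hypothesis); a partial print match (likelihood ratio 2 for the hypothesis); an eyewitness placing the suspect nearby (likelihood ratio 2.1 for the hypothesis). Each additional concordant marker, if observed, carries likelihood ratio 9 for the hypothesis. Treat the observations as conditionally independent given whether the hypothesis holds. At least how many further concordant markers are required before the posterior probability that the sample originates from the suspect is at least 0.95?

3

Prior odds = 0.031/0.969 = 31/969.
Combined Bayes factor of the evidence already in hand = 0.4 × 2 × 2.1 = 1.68.
Odds after that evidence = (31/969) × 1.68 = 434/8075.
Target odds = 0.95/0.05 = 19.
Need 9ⁿ ≥ 19 ÷ (434/8075) = 153425/434.
9² = 81 falls short of 153425/434 but 9³ = 729 reaches it, so n = 3.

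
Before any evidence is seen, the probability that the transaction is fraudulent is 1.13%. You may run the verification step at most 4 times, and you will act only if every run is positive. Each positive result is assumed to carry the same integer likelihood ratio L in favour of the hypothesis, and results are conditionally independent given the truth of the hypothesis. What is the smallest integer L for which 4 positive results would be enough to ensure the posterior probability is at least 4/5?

Prior odds = 0.0113/0.9887 = 113/9887.
Target odds = 0.8/0.2 = 4.
Need L⁴ ≥ 4 ÷ (113/9887) = 39548/113.
4⁴ = 256 < 39548/113 ≤ 625 = 5⁴, so L = 5.

5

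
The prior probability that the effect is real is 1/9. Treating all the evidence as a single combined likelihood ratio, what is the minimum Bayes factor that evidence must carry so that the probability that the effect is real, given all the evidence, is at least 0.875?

Prior odds = (1/9)/(8/9) = 0.125.
Target odds = 0.875/0.125 = 7.
Required Bayes factor = 7 ÷ 0.125 = 56.

56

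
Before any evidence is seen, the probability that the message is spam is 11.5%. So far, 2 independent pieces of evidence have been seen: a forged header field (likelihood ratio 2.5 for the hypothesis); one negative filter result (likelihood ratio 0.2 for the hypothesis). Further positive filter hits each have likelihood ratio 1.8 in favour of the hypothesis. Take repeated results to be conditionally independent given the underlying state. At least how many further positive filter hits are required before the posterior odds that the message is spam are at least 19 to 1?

10

Prior odds = 0.115/0.885 = 23/177.
Combined Bayes factor of the evidence already in hand = 2.5 × 0.2 = 0.5.
Odds after that evidence = (23/177) × 0.5 = 23/354.
Target odds = 19.
Need 1.8ⁿ ≥ 19 ÷ (23/354) = 6726/23.
1.8⁹ = 387420489/1953125 falls short of 6726/23 but 1.8¹⁰ ≈357.047 reaches it, so n = 10.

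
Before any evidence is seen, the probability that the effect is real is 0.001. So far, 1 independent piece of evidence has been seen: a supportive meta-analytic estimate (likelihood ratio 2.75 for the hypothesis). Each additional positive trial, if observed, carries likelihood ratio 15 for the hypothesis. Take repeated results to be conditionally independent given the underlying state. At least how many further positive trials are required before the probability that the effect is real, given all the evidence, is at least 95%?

Prior odds = 0.001/0.999 = 1/999.
Bayes factor of the evidence already in hand = 2.75.
Odds after that evidence = (1/999) × 2.75 = 11/3996.
Target odds = 0.95/0.05 = 19.
Need 15ⁿ ≥ 19 ÷ (11/3996) = 75924/11.
15³ = 3375 falls short of 75924/11 but 15⁴ = 50625 reaches it, so n = 4.

4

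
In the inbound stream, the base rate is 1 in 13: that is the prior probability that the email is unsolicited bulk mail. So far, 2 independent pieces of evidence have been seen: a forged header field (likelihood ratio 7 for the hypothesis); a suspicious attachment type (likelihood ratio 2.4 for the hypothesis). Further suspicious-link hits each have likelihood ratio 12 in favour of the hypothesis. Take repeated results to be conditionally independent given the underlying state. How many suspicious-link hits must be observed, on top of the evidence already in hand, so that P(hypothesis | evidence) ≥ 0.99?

Prior odds = (1/13)/(12/13) = 1/12.
Combined Bayes factor of the evidence already in hand = 7 × 2.4 = 16.8.
Odds after that evidence = (1/12) × 16.8 = 1.4.
Target odds = 0.99/0.01 = 99.
Need 12ⁿ ≥ 99 ÷ 1.4 = 495/7.
12¹ = 12 falls short of 495/7 but 12² = 144 reaches it, so n = 2.

2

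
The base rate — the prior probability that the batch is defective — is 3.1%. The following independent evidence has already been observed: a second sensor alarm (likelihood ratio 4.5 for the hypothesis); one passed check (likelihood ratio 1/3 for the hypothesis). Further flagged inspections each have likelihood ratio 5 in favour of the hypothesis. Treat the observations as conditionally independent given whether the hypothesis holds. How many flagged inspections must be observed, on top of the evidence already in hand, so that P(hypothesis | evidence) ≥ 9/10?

4

Prior odds = 0.031/0.969 = 31/969.
Combined Bayes factor of the evidence already in hand = 4.5 × (1/3) = 1.5.
Odds after that evidence = (31/969) × 1.5 = 31/646.
Target odds = 0.9/0.1 = 9.
Need 5ⁿ ≥ 9 ÷ (31/646) = 5814/31.
5³ = 125 falls short of 5814/31 but 5⁴ = 625 reaches it, so n = 4.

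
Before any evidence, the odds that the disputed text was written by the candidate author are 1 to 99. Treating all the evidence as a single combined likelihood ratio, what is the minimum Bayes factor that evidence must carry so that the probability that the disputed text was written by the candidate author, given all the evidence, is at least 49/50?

Prior odds = 1/99.
Target odds = 0.98/0.02 = 49.
Required Bayes factor = 49 ÷ (1/99) = 4851.

4851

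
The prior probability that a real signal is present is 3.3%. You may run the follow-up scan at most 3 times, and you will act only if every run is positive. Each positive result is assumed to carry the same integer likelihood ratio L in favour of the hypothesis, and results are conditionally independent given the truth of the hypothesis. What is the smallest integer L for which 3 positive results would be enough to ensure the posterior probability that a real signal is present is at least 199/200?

Prior odds = 0.033/0.967 = 33/967.
Target odds = 0.995/0.005 = 199.
Need L³ ≥ 199 ÷ (33/967) = 192433/33.
17³ = 4913 < 192433/33 ≤ 5832 = 18³, so L = 18.

18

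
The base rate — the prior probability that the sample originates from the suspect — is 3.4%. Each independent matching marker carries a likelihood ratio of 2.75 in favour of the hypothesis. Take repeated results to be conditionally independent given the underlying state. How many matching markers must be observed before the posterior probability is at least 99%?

Prior odds: 0.034 ÷ 0.966 = 17/483.
Likelihood ratio per matching marker = 2.75.
Target odds: 0.99 ÷ 0.01 = 99.
Require 2.75ⁿ ≥ 99 ÷ (17/483) = 47817/17.
2.75⁷ = 19487171/16384 falls short of 47817/17 but 2.75⁸ = 214358881/65536 reaches it, so n = 8.

8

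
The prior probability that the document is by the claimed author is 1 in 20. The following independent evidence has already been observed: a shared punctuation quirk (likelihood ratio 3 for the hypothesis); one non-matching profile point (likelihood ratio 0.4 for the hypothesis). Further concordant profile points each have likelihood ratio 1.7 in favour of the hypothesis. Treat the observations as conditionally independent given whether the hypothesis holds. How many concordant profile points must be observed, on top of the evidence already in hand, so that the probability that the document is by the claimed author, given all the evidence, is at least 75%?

Prior odds = 0.05/0.95 = 1/19.
Combined Bayes factor of the evidence already in hand = 3 × 0.4 = 1.2.
Odds after that evidence = (1/19) × 1.2 = 6/95.
Target odds = 0.75/0.25 = 3.
Need 1.7ⁿ ≥ 3 ÷ (6/95) = 47.5.
1.7⁷ = 410338673/10000000 falls short of 47.5 but 1.7⁸ ≈69.7576 reaches it, so n = 8.

8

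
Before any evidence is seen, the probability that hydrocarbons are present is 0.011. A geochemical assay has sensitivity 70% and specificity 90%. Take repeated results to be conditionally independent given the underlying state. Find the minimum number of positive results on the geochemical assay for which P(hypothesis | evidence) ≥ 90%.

4

Prior odds = 0.011/0.989 = 11/989.
False-positive rate = 1 − 0.9 = 0.1; likelihood ratio of a positive = 0.7/0.1 = 7.
Target posterior odds = 0.9/0.1 = 9.
Need (11/989) × 7ⁿ ≥ 9, i.e. 7ⁿ ≥ 8901/11.
7³ = 343 falls short of 8901/11 but 7⁴ = 2401 reaches it, so n = 4.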